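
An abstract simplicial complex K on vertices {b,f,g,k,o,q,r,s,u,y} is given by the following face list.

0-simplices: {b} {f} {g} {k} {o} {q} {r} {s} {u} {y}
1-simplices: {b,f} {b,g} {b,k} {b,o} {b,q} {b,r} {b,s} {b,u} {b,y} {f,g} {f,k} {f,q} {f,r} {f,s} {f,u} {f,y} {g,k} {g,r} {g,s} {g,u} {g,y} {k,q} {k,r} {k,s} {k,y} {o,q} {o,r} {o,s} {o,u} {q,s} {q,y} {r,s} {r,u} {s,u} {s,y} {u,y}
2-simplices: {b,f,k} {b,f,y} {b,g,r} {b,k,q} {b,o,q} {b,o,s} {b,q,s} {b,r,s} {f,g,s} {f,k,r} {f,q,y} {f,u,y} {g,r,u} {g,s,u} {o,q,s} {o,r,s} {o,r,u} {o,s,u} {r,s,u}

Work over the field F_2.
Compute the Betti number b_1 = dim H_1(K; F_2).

n_0=10 n_1=36 n_2=19  [Z2]
∂1: piv[bf,bg,bk,bo,bq,br,bs,bu,by] rk=9  ker:fg,fk,fq,fr,fs,fu,fy,gk,gr,gs,gu,gy,kq,kr,ks,ky,oq,or,os,ou,qs,qy,rs,ru,su,sy,uy
∂2: piv[bfk,bfy,bgr,bkq,boq,bos,bqs,brs,fgs,fkr,fqy,fuy,gru,gsu,ors,oru,osu] rk=17  ker:oqs,rsu
b_1=(36−9)−17=10

b_1=10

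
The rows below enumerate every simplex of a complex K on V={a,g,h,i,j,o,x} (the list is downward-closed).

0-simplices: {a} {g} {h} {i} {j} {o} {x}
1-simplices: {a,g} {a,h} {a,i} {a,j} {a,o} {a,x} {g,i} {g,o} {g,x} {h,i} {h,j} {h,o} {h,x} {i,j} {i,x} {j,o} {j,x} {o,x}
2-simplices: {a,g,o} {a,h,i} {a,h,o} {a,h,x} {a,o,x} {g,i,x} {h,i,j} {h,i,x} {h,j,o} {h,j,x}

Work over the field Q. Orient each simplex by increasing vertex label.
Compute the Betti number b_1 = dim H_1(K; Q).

b_1=2

n_0=7 n_1=18 n_2=10  [Q]
∂1: piv[ag,ah,ai,aj,ao,ax] rk=6  ker:gi,go,gx,hi,hj,ho,hx,ij,ix,jo,jx,ox
∂2: piv[ago,ahi,aho,ahx,aox,gix,hij,hix,hjo,hjx] rk=10
b_1=(18−6)−10=2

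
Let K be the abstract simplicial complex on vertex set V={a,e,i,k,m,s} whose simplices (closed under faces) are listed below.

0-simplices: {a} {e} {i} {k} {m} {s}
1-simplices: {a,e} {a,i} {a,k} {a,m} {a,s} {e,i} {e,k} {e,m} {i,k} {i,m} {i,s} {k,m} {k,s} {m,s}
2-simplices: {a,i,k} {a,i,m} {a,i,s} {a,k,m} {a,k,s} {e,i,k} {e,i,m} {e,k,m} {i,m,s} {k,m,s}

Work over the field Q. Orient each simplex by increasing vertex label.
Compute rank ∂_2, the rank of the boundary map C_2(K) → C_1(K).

rank∂_2=8

n_0=6 n_1=14 n_2=10  [Q]
∂1: piv[ae,ai,ak,am,as] rk=5  ker:ei,ek,em,ik,im,is,km,ks,ms
∂2: piv[aik,aim,ais,akm,aks,eik,eim,ims] rk=8  ker:ekm,kms
rk∂_2=8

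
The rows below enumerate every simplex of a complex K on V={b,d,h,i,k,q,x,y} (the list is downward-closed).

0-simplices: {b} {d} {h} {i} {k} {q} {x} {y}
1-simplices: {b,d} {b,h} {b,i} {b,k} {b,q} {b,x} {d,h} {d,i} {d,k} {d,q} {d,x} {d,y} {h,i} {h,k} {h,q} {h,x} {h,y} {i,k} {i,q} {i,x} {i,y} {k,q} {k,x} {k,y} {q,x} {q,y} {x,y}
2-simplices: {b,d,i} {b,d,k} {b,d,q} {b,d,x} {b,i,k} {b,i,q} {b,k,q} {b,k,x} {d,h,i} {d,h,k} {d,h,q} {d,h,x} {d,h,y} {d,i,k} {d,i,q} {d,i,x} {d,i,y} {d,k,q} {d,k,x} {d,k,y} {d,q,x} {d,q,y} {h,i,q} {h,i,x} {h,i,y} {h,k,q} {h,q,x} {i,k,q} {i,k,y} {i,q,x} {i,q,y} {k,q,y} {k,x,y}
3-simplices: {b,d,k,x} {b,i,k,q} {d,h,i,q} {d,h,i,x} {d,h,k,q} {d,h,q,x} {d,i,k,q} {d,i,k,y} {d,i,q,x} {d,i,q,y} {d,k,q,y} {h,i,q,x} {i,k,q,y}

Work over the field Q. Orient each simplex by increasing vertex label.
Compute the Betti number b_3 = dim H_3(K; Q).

n_0=8 n_1=27 n_2=33 n_3=13  [Q]
∂1: piv[bd,bh,bi,bk,bq,bx,dy] rk=7  ker:dh,di,dk,dq,dx,hi,hk,hq,hx,hy,ik,iq,ix,iy,kq,kx,ky,qx,qy,xy
∂2: piv[bdi,bdk,bdq,bdx,bik,biq,bkq,bkx,dhi,dhk,dhq,dhx,dhy,dix,diy,dky,dqx,dqy,kxy] rk=19  ker:dik,diq,dkq,dkx,hiq,hix,hiy,hkq,hqx,ikq,iky,iqx,iqy,kqy
∂3: piv[bdkx,bikq,dhiq,dhix,dhkq,dhqx,dikq,diky,diqx,diqy,dkqy] rk=11  ker:hiqx,ikqy
b_3=(13−11)−0=2

b_3=2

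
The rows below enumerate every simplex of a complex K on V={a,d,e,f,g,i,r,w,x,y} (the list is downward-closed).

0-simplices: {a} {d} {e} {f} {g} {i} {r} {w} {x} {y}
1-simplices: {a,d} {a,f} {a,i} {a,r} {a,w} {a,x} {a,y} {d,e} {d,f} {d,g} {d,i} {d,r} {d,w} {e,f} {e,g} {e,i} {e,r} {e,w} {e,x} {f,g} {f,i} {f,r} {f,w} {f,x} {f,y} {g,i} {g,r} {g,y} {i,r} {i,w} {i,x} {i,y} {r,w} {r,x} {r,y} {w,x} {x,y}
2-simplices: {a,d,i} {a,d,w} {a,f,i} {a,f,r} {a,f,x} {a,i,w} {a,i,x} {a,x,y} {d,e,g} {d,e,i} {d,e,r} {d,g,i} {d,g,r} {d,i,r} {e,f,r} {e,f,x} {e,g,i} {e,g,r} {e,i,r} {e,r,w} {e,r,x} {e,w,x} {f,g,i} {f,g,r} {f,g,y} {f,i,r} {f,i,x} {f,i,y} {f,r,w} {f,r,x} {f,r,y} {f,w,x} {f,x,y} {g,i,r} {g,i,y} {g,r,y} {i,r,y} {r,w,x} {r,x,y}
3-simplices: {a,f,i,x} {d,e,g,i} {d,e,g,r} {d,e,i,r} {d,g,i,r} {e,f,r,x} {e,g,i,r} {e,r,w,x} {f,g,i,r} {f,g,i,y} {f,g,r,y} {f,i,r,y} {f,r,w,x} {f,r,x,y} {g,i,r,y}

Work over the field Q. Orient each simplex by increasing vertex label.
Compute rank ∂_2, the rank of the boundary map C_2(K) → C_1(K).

n_0=10 n_1=37 n_2=39 n_3=15  [Q]
∂1: piv[ad,af,ai,ar,aw,ax,ay,de,dg] rk=9  ker:df,di,dr,dw,ef,eg,ei,er,ew,ex,fg,fi,fr,fw,fx,fy,gi,gr,gy,ir,iw,ix,iy,rw,rx,ry,wx,xy
∂2: piv[adi,adw,afi,afr,afx,aiw,aix,axy,deg,dei,der,dgi,dgr,dir,efr,efx,erw,erx,ewx,fgi,fgr,fgy,fiy,frw,fry,fxy] rk=26  ker:egi,egr,eir,fir,fix,frx,fwx,gir,giy,gry,iry,rwx,rxy
∂3: piv[afix,degi,degr,deir,dgir,efrx,erwx,fgir,fgiy,fgry,firy,frwx,frxy] rk=13  ker:egir,giry
rk∂_2=26

rank∂_2=26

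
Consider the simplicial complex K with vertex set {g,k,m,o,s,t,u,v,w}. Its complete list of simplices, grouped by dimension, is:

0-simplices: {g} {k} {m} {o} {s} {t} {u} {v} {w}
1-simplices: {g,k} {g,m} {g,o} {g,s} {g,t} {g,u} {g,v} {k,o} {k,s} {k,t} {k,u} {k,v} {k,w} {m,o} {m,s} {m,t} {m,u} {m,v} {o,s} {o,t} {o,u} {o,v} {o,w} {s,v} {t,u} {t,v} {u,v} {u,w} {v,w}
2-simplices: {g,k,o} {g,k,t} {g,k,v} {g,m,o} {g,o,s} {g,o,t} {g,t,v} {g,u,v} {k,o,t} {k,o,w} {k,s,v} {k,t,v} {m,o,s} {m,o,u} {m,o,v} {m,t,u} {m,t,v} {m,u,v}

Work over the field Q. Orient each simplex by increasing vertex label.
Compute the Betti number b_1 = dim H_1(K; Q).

n_0=9 n_1=29 n_2=18  [Q]
∂1: piv[gk,gm,go,gs,gt,gu,gv,kw] rk=8  ker:ko,ks,kt,ku,kv,mo,ms,mt,mu,mv,os,ot,ou,ov,ow,sv,tu,tv,uv,uw,vw
∂2: piv[gko,gkt,gkv,gmo,gos,got,gtv,guv,kow,ksv,mos,mou,mov,mtu,mtv,muv] rk=16  ker:kot,ktv
b_1=(29−8)−16=5

b_1=5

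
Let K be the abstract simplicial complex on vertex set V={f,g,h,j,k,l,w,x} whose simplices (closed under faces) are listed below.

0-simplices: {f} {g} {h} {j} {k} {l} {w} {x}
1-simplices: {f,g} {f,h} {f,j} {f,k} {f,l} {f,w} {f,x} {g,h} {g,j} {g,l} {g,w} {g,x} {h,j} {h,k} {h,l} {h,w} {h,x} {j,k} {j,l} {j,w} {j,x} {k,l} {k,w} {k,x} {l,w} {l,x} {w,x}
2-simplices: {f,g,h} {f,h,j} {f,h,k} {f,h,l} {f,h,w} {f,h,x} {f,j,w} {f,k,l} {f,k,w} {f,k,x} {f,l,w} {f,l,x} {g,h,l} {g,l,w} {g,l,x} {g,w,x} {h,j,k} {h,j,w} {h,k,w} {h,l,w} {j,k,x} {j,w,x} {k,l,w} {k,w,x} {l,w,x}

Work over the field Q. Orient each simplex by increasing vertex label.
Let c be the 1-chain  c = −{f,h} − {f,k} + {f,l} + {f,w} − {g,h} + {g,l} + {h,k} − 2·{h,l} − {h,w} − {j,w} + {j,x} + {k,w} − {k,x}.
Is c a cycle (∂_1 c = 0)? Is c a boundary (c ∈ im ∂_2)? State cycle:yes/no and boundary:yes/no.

n_0=8 n_1=27 n_2=25  [Q]
∂1: piv[fg,fh,fj,fk,fl,fw,fx] rk=7  ker:gh,gj,gl,gw,gx,hj,hk,hl,hw,hx,jk,jl,jw,jx,kl,kw,kx,lw,lx,wx
∂2: piv[fgh,fhj,fhk,fhl,fhw,fhx,fjw,fkl,fkw,fkx,flw,flx,ghl,glw,glx,gwx,hjk,jkx] rk=18  ker:hjw,hkw,hlw,jwx,klw,kwx,lwx
∂1c = 0
c vs im∂2: reduces to 0 ⇒ boundary

cycle:yes boundary:yes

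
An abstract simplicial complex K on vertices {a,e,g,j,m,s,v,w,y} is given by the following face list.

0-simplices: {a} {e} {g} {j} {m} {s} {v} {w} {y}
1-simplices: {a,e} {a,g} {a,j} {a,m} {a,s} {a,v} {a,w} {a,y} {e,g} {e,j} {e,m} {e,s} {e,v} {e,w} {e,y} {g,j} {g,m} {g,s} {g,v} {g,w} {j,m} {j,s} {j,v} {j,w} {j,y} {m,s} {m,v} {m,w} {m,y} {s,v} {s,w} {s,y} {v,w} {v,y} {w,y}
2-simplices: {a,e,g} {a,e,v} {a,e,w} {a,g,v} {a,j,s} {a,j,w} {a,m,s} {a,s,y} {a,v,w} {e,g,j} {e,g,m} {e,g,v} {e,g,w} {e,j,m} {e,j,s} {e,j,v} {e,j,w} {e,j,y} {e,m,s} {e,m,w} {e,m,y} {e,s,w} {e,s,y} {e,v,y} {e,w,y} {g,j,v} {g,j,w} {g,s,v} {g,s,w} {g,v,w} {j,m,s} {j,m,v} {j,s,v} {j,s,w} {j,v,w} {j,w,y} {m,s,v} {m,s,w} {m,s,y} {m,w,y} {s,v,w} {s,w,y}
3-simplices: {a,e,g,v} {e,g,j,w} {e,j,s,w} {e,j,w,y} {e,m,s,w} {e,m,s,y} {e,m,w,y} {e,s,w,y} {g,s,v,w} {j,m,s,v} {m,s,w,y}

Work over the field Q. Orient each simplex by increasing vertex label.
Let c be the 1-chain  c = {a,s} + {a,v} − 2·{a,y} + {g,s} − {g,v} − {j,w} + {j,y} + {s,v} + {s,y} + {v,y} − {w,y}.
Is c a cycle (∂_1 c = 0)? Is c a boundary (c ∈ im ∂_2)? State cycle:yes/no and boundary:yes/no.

n_0=9 n_1=35 n_2=42 n_3=11  [Q]
∂1: piv[ae,ag,aj,am,as,av,aw,ay] rk=8  ker:eg,ej,em,es,ev,ew,ey,gj,gm,gs,gv,gw,jm,js,jv,jw,jy,ms,mv,mw,my,sv,sw,sy,vw,vy,wy
∂2: piv[aeg,aev,aew,agv,ajs,ajw,ams,asy,avw,egj,egm,egw,ejm,ejs,ejv,ejw,ejy,ems,emw,emy,esw,esy,evy,ewy,gsv,gsw,jmv] rk=27  ker:egv,gjv,gjw,gvw,jms,jsv,jsw,jvw,jwy,msv,msw,msy,mwy,svw,swy
∂3: piv[aegv,egjw,ejsw,ejwy,emsw,emsy,emwy,eswy,gsvw,jmsv] rk=10  ker:mswy
∂1c = 0
c vs im∂2: reduces to 0 ⇒ boundary

cycle:yes boundary:yes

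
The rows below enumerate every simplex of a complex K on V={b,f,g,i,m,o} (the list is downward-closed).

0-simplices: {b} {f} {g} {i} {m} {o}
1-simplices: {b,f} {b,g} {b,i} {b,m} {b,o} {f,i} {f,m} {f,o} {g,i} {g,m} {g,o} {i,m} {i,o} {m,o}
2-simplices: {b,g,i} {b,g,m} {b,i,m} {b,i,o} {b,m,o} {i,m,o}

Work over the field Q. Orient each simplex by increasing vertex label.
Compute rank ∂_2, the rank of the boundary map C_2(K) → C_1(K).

n_0=6 n_1=14 n_2=6  [Q]
∂1: piv[bf,bg,bi,bm,bo] rk=5  ker:fi,fm,fo,gi,gm,go,im,io,mo
∂2: piv[bgi,bgm,bim,bio,bmo] rk=5  ker:imo
rk∂_2=5

rank∂_2=5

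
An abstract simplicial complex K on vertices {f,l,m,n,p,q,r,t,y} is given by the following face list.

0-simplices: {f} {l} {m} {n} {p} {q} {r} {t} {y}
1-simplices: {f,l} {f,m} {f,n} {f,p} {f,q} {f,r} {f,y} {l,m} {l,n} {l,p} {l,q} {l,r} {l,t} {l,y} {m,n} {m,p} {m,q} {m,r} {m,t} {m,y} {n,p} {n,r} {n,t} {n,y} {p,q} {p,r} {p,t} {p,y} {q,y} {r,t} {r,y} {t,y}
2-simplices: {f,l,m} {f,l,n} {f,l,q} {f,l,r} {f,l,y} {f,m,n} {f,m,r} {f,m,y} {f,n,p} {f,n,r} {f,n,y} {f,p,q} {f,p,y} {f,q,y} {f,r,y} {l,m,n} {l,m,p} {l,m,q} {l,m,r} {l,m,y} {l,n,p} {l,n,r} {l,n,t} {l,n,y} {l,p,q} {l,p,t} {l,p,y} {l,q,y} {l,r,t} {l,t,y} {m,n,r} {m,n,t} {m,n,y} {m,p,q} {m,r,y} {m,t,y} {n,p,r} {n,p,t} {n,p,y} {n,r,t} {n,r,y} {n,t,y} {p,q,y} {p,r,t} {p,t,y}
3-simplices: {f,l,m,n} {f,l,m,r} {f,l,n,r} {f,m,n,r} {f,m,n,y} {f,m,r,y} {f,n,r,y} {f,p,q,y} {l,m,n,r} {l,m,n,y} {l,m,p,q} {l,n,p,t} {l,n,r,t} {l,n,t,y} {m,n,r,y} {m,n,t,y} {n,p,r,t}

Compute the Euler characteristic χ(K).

n_0=9 n_1=32 n_2=45 n_3=17
χ=+9−32+45−17=5

χ(K)=5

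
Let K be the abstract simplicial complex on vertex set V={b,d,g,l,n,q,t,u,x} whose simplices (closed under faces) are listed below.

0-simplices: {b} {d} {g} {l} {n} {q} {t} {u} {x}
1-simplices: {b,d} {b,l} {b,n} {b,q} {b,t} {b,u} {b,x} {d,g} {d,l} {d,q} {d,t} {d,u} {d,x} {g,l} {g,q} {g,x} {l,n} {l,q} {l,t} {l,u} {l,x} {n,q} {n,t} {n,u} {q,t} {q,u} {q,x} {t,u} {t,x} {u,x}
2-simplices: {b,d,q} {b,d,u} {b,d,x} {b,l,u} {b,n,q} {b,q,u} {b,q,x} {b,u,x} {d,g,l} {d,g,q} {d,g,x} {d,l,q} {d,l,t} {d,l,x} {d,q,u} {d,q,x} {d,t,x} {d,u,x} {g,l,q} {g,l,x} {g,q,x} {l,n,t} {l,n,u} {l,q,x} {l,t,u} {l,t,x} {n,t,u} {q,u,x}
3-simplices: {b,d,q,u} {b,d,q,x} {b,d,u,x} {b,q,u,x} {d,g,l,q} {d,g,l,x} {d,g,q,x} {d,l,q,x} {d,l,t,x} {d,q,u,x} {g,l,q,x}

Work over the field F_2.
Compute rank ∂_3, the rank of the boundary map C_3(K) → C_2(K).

n_0=9 n_1=30 n_2=28 n_3=11  [Z2]
∂1: piv[bd,bl,bn,bq,bt,bu,bx,dg] rk=8  ker:dl,dq,dt,du,dx,gl,gq,gx,ln,lq,lt,lu,lx,nq,nt,nu,qt,qu,qx,tu,tx,ux
∂2: piv[bdq,bdu,bdx,blu,bnq,bqu,bqx,bux,dgl,dgq,dgx,dlq,dlt,dlx,dtx,lnt,lnu,ltu] rk=18  ker:dqu,dqx,dux,glq,glx,gqx,lqx,ltx,ntu,qux
∂3: piv[bdqu,bdqx,bdux,bqux,dglq,dglx,dgqx,dlqx,dltx] rk=9  ker:dqux,glqx
rk∂_3=9

rank∂_3=9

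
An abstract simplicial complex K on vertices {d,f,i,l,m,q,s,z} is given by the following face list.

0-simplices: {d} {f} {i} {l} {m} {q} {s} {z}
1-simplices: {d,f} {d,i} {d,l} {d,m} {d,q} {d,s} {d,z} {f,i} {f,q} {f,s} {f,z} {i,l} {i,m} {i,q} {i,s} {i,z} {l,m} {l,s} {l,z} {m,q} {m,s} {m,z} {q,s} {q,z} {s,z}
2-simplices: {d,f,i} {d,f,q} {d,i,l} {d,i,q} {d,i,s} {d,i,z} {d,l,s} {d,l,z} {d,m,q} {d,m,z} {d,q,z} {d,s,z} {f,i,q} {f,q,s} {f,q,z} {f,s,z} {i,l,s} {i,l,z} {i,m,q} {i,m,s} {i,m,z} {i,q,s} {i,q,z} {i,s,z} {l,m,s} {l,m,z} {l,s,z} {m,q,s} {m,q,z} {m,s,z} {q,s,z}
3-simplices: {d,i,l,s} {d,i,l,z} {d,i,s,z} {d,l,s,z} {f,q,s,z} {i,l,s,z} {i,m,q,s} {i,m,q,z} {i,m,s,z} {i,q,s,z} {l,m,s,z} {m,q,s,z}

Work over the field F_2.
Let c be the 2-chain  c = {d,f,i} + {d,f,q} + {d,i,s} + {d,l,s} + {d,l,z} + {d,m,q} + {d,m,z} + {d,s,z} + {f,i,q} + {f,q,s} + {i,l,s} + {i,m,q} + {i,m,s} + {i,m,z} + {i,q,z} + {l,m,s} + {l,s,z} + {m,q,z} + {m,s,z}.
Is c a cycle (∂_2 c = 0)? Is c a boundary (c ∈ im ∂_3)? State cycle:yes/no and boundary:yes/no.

cycle:no boundary:no

n_0=8 n_1=25 n_2=31 n_3=12  [Z2]
∂1: piv[df,di,dl,dm,dq,ds,dz] rk=7  ker:fi,fq,fs,fz,il,im,iq,is,iz,lm,ls,lz,mq,ms,mz,qs,qz,sz
∂2: piv[dfi,dfq,dil,diq,dis,diz,dls,dlz,dmq,dmz,dqz,dsz,fqs,fqz,fsz,imq,ims,lms] rk=18  ker:fiq,ils,ilz,imz,iqs,iqz,isz,lmz,lsz,mqs,mqz,msz,qsz
∂3: piv[dils,dilz,disz,dlsz,fqsz,imqs,imqz,imsz,iqsz,lmsz] rk=10  ker:ilsz,mqsz
∂2c = {d,s} + {d,z} + {f,q} + {f,s} + {i,l} + {i,m} + {i,q} + {i,s} + {l,m} + {m,q} + {m,s} + {q,s} + {s,z}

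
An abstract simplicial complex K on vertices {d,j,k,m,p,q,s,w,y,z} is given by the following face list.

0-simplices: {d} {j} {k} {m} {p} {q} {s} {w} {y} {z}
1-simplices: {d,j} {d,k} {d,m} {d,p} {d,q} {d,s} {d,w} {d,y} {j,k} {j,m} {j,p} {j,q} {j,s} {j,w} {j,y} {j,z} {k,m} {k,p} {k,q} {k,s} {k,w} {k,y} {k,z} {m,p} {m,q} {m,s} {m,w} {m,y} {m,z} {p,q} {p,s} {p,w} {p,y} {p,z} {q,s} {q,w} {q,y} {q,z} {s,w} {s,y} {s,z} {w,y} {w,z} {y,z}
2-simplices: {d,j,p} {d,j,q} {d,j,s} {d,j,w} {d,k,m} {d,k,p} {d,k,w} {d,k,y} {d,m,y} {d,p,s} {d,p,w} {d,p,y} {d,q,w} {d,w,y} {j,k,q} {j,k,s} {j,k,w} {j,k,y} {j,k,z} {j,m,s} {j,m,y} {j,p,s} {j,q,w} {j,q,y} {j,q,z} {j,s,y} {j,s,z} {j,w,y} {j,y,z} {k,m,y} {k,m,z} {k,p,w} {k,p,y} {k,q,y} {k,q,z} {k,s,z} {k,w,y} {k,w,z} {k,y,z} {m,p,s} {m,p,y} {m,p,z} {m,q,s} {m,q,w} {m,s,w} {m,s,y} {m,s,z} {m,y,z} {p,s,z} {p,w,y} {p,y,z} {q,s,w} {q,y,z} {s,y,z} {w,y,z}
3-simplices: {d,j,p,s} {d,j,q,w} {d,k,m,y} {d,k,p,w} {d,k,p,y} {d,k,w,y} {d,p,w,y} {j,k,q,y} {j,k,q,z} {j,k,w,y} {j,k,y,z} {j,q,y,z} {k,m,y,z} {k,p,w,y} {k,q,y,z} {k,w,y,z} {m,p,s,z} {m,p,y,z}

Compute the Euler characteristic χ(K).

n_0=10 n_1=44 n_2=55 n_3=18
χ=+10−44+55−18=3

χ(K)=3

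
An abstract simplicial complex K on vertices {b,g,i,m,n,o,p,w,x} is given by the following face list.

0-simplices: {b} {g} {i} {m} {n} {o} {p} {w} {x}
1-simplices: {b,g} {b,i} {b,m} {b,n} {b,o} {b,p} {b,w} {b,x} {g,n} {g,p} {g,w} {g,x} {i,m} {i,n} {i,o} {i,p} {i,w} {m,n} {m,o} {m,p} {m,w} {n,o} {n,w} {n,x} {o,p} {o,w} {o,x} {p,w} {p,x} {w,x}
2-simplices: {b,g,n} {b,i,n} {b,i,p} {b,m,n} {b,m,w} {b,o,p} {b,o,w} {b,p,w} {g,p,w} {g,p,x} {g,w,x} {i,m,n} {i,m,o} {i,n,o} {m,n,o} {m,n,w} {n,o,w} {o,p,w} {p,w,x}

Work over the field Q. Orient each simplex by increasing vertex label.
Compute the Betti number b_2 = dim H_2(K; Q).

b_2=3

n_0=9 n_1=30 n_2=19  [Q]
∂1: piv[bg,bi,bm,bn,bo,bp,bw,bx] rk=8  ker:gn,gp,gw,gx,im,in,io,ip,iw,mn,mo,mp,mw,no,nw,nx,op,ow,ox,pw,px,wx
∂2: piv[bgn,bin,bip,bmn,bmw,bop,bow,bpw,gpw,gpx,gwx,imn,imo,ino,mnw,now] rk=16  ker:mno,opw,pwx
b_2=(19−16)−0=3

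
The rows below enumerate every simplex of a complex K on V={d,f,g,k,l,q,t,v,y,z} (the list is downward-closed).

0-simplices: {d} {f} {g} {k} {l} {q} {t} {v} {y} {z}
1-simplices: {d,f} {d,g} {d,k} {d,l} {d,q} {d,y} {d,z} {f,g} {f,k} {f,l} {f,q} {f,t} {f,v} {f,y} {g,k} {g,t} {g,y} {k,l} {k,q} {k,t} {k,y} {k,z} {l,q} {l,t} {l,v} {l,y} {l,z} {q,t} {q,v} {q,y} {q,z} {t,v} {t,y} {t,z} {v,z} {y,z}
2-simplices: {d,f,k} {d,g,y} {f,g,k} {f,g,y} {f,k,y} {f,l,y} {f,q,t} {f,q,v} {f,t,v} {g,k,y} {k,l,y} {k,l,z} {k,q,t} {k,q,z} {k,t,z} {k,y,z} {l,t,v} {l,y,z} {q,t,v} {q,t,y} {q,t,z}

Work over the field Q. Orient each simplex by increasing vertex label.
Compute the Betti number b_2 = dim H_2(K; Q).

n_0=10 n_1=36 n_2=21  [Q]
∂1: piv[df,dg,dk,dl,dq,dy,dz,ft,fv] rk=9  ker:fg,fk,fl,fq,fy,gk,gt,gy,kl,kq,kt,ky,kz,lq,lt,lv,ly,lz,qt,qv,qy,qz,tv,ty,tz,vz,yz
∂2: piv[dfk,dgy,fgk,fgy,fky,fly,fqt,fqv,ftv,kly,klz,kqt,kqz,ktz,kyz,ltv,qty] rk=17  ker:gky,lyz,qtv,qtz
b_2=(21−17)−0=4

b_2=4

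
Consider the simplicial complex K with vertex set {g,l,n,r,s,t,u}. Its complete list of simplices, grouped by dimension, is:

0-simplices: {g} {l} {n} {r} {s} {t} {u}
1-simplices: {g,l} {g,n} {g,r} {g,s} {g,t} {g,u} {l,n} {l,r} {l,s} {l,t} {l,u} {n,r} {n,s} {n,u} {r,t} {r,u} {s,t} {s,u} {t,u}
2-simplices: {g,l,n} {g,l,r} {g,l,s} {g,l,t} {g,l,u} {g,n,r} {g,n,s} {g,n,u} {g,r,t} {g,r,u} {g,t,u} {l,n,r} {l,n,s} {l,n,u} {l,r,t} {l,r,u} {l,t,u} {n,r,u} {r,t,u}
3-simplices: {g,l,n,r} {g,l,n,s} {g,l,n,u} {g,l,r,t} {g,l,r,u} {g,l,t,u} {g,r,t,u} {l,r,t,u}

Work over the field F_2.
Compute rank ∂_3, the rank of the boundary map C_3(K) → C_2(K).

n_0=7 n_1=19 n_2=19 n_3=8  [Z2]
∂1: piv[gl,gn,gr,gs,gt,gu] rk=6  ker:ln,lr,ls,lt,lu,nr,ns,nu,rt,ru,st,su,tu
∂2: piv[gln,glr,gls,glt,glu,gnr,gns,gnu,grt,gru,gtu] rk=11  ker:lnr,lns,lnu,lrt,lru,ltu,nru,rtu
∂3: piv[glnr,glns,glnu,glrt,glru,gltu,grtu] rk=7  ker:lrtu
rk∂_3=7

rank∂_3=7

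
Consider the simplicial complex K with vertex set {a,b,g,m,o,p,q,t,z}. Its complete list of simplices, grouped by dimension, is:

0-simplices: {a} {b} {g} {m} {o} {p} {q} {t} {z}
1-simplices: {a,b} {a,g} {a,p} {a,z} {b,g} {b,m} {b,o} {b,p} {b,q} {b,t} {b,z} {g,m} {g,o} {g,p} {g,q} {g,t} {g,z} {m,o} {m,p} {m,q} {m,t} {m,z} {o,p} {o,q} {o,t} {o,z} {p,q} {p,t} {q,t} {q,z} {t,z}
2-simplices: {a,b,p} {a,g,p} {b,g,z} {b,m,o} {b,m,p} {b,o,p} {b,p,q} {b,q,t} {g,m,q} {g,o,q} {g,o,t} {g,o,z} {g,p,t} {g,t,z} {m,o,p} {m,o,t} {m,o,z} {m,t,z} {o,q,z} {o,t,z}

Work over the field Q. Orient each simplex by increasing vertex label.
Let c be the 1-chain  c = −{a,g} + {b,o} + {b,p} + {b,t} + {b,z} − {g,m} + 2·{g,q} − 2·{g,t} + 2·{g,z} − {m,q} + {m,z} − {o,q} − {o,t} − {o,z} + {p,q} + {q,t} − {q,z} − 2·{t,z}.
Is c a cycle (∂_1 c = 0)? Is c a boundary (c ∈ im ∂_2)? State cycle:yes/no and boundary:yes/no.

n_0=9 n_1=31 n_2=20  [Q]
∂1: piv[ab,ag,ap,az,bm,bo,bq,bt] rk=8  ker:bg,bp,bz,gm,go,gp,gq,gt,gz,mo,mp,mq,mt,mz,op,oq,ot,oz,pq,pt,qt,qz,tz
∂2: piv[abp,agp,bgz,bmo,bmp,bop,bpq,bqt,gmq,goq,got,goz,gpt,gtz,mot,moz,oqz] rk=17  ker:mop,mtz,otz
∂1c = {a} − 4·{b} − 2·{g} − {m} + 4·{o} + {q} + {t}

cycle:no boundary:no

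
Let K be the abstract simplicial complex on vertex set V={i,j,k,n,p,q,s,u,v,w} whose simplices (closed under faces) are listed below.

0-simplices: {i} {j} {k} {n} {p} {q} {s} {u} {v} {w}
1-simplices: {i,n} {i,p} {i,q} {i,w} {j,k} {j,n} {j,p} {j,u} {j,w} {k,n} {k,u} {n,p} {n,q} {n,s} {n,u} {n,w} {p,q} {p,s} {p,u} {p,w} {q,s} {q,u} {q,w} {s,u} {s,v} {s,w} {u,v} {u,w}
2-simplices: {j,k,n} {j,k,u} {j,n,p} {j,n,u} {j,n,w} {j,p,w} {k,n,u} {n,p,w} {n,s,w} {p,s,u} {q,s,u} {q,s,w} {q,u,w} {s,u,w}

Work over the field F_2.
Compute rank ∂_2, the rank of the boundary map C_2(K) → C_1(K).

rank∂_2=11

n_0=10 n_1=28 n_2=14  [Z2]
∂1: piv[in,ip,iq,iw,jk,jn,ju,ns,sv] rk=9  ker:jp,jw,kn,ku,np,nq,nu,nw,pq,ps,pu,pw,qs,qu,qw,su,sw,uv,uw
∂2: piv[jkn,jku,jnp,jnu,jnw,jpw,nsw,psu,qsu,qsw,quw] rk=11  ker:knu,npw,suw
rk∂_2=11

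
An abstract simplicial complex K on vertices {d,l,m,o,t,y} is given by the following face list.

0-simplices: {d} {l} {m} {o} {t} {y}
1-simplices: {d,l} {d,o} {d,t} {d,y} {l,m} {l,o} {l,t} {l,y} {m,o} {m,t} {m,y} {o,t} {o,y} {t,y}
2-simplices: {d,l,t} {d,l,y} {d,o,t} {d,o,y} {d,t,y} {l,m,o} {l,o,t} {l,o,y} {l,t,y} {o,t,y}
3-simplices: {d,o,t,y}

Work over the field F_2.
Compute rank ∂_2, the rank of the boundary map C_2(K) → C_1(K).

n_0=6 n_1=14 n_2=10 n_3=1  [Z2]
∂1: piv[dl,do,dt,dy,lm] rk=5  ker:lo,lt,ly,mo,mt,my,ot,oy,ty
∂2: piv[dlt,dly,dot,doy,dty,lmo,lot] rk=7  ker:loy,lty,oty
∂3: piv[doty] rk=1
rk∂_2=7

rank∂_2=7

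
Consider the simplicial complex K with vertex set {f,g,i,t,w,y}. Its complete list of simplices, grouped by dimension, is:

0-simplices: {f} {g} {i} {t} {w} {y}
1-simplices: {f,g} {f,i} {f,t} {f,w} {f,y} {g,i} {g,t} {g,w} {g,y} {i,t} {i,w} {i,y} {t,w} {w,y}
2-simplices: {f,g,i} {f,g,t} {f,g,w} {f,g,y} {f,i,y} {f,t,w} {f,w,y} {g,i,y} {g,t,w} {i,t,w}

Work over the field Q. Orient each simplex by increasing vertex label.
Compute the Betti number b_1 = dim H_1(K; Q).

n_0=6 n_1=14 n_2=10  [Q]
∂1: piv[fg,fi,ft,fw,fy] rk=5  ker:gi,gt,gw,gy,it,iw,iy,tw,wy
∂2: piv[fgi,fgt,fgw,fgy,fiy,ftw,fwy,itw] rk=8  ker:giy,gtw
b_1=(14−5)−8=1

b_1=1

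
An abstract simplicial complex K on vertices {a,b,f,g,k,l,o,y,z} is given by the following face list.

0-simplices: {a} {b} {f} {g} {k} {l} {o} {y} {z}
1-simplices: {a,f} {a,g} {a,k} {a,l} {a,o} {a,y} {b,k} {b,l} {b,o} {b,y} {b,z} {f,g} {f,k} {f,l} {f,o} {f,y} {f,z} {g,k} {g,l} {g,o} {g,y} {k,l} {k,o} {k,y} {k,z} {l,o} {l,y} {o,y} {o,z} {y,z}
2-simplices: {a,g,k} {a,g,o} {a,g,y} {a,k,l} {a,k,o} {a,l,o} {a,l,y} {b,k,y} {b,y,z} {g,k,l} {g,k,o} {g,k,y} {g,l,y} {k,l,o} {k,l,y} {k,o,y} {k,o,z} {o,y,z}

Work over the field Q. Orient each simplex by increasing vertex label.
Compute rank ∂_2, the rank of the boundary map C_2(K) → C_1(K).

n_0=9 n_1=30 n_2=18  [Q]
∂1: piv[af,ag,ak,al,ao,ay,bk,bz] rk=8  ker:bl,bo,by,fg,fk,fl,fo,fy,fz,gk,gl,go,gy,kl,ko,ky,kz,lo,ly,oy,oz,yz
∂2: piv[agk,ago,agy,akl,ako,alo,aly,bky,byz,gkl,gky,koy,koz,oyz] rk=14  ker:gko,gly,klo,kly
rk∂_2=14

rank∂_2=14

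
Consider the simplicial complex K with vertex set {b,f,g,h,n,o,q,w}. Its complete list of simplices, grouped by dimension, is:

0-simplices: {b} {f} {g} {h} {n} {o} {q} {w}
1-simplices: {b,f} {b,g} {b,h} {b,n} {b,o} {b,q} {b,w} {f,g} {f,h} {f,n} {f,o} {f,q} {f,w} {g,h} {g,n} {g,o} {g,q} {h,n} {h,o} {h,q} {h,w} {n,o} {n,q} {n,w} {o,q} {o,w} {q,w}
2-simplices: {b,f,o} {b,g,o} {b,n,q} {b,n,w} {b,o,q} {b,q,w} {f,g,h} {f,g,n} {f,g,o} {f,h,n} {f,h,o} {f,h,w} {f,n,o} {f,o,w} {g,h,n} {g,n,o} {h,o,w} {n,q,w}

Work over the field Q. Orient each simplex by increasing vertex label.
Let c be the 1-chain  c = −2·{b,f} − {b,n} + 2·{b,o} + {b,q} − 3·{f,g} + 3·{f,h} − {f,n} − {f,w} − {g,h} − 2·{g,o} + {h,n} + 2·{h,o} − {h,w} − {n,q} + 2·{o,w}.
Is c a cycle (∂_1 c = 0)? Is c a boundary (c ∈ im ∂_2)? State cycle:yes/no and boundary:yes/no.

n_0=8 n_1=27 n_2=18  [Q]
∂1: piv[bf,bg,bh,bn,bo,bq,bw] rk=7  ker:fg,fh,fn,fo,fq,fw,gh,gn,go,gq,hn,ho,hq,hw,no,nq,nw,oq,ow,qw
∂2: piv[bfo,bgo,bnq,bnw,boq,bqw,fgh,fgn,fgo,fhn,fho,fhw,fno,fow] rk=14  ker:ghn,gno,how,nqw
∂1c = 0
c vs im∂2: reduces to 0 ⇒ boundary

cycle:yes boundary:yes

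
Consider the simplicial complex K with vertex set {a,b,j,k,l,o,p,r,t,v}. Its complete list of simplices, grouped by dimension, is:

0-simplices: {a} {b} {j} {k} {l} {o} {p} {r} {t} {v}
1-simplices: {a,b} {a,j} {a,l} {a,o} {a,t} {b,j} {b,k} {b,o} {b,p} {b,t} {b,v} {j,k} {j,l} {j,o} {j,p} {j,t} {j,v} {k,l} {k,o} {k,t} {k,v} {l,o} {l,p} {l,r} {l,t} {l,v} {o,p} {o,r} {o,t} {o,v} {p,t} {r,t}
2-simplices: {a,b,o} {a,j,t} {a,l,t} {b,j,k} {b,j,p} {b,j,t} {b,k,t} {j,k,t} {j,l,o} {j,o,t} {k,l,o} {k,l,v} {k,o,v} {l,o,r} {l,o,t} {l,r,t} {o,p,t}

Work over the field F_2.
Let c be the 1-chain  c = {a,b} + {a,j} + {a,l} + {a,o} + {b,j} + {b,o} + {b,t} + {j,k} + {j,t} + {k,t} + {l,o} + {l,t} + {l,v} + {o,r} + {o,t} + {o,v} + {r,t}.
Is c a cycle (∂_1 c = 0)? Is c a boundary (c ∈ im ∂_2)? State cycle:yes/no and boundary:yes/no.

cycle:yes boundary:yes

n_0=10 n_1=32 n_2=17  [Z2]
∂1: piv[ab,aj,al,ao,at,bk,bp,bv,lr] rk=9  ker:bj,bo,bt,jk,jl,jo,jp,jt,jv,kl,ko,kt,kv,lo,lp,lt,lv,op,or,ot,ov,pt,rt
∂2: piv[abo,ajt,alt,bjk,bjp,bjt,bkt,jlo,jot,klo,klv,kov,lor,lot,lrt,opt] rk=16  ker:jkt
∂1c = 0
c vs im∂2: reduces to 0 ⇒ boundary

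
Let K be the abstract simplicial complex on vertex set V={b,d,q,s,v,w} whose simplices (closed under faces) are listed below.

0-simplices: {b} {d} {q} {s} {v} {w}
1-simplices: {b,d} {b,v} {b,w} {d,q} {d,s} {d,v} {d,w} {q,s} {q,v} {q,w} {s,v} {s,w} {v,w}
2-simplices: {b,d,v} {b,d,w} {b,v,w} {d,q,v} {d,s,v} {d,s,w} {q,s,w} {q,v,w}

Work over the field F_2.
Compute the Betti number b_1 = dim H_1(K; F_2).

n_0=6 n_1=13 n_2=8  [Z2]
∂1: piv[bd,bv,bw,dq,ds] rk=5  ker:dv,dw,qs,qv,qw,sv,sw,vw
∂2: piv[bdv,bdw,bvw,dqv,dsv,dsw,qsw,qvw] rk=8
b_1=(13−5)−8=0

b_1=0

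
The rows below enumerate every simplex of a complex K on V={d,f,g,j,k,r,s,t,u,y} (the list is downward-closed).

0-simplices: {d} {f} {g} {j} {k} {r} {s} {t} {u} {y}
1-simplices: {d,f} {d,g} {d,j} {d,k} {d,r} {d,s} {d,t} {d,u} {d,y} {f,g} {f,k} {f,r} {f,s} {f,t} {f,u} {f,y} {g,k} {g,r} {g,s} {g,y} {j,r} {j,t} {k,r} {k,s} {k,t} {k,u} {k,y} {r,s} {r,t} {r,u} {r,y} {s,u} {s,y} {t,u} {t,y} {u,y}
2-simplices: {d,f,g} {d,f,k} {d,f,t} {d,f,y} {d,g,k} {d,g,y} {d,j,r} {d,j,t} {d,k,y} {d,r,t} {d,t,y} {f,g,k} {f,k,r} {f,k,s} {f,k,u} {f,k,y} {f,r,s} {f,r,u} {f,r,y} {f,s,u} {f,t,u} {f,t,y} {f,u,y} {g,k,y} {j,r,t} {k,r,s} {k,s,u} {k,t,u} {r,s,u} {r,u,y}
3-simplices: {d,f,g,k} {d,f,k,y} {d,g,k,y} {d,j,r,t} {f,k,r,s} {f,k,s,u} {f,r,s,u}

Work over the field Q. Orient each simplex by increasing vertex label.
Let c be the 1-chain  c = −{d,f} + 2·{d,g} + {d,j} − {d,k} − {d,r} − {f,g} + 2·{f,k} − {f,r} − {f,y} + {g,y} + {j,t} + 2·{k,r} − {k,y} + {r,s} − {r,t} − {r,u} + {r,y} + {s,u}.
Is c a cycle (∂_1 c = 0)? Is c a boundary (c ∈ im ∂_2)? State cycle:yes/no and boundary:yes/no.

cycle:yes boundary:yes

n_0=10 n_1=36 n_2=30 n_3=7  [Q]
∂1: piv[df,dg,dj,dk,dr,ds,dt,du,dy] rk=9  ker:fg,fk,fr,fs,ft,fu,fy,gk,gr,gs,gy,jr,jt,kr,ks,kt,ku,ky,rs,rt,ru,ry,su,sy,tu,ty,uy
∂2: piv[dfg,dfk,dft,dfy,dgk,dgy,djr,djt,dky,drt,dty,fkr,fks,fku,frs,fru,fry,fsu,ftu,fuy,ktu] rk=21  ker:fgk,fky,fty,gky,jrt,krs,ksu,rsu,ruy
∂3: piv[dfgk,dfky,dgky,djrt,fkrs,fksu,frsu] rk=7
∂1c = 0
c vs im∂2: reduces to 0 ⇒ boundary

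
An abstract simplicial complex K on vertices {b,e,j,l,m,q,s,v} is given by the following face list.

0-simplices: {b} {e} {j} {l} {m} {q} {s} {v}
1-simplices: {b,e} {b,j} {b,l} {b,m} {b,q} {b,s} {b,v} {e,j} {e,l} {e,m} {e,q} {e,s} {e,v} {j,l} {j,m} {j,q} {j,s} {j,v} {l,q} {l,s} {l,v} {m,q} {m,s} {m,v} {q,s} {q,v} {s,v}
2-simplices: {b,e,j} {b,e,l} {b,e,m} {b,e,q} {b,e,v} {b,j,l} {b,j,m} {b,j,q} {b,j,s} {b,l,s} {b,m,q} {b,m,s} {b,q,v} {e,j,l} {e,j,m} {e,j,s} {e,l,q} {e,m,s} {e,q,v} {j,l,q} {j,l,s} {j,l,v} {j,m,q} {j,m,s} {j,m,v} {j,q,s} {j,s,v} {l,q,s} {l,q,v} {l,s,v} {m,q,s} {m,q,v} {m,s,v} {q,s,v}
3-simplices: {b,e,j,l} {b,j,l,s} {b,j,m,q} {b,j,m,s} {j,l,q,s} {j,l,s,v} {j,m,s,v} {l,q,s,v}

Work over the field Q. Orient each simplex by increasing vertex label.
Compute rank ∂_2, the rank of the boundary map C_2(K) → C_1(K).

rank∂_2=20

n_0=8 n_1=27 n_2=34 n_3=8  [Q]
∂1: piv[be,bj,bl,bm,bq,bs,bv] rk=7  ker:ej,el,em,eq,es,ev,jl,jm,jq,js,jv,lq,ls,lv,mq,ms,mv,qs,qv,sv
∂2: piv[bej,bel,bem,beq,bev,bjl,bjm,bjq,bjs,bls,bmq,bms,bqv,ejs,elq,jlv,jmv,jqs,jsv,lqv] rk=20  ker:ejl,ejm,ems,eqv,jlq,jls,jmq,jms,lqs,lsv,mqs,mqv,msv,qsv
∂3: piv[bejl,bjls,bjmq,bjms,jlqs,jlsv,jmsv,lqsv] rk=8
rk∂_2=20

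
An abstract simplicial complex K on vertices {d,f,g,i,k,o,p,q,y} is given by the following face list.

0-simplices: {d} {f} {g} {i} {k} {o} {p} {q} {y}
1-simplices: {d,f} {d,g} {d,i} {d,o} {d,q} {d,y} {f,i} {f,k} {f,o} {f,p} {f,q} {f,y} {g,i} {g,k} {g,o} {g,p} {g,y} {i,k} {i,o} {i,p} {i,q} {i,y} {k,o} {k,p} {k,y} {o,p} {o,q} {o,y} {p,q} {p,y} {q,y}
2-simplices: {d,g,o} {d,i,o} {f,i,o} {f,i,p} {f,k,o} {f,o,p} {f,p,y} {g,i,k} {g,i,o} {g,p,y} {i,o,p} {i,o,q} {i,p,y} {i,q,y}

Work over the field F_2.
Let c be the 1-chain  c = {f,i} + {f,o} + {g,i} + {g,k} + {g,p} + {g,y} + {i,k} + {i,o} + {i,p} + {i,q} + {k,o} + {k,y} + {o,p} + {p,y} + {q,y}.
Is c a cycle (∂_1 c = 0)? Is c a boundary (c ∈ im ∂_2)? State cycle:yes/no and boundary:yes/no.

n_0=9 n_1=31 n_2=14  [Z2]
∂1: piv[df,dg,di,do,dq,dy,fk,fp] rk=8  ker:fi,fo,fq,fy,gi,gk,go,gp,gy,ik,io,ip,iq,iy,ko,kp,ky,op,oq,oy,pq,py,qy
∂2: piv[dgo,dio,fio,fip,fko,fop,fpy,gik,gio,gpy,ioq,ipy,iqy] rk=13  ker:iop
∂1c = 0
c vs im∂2: residual ≠ 0 ⇒ not boundary

cycle:yes boundary:no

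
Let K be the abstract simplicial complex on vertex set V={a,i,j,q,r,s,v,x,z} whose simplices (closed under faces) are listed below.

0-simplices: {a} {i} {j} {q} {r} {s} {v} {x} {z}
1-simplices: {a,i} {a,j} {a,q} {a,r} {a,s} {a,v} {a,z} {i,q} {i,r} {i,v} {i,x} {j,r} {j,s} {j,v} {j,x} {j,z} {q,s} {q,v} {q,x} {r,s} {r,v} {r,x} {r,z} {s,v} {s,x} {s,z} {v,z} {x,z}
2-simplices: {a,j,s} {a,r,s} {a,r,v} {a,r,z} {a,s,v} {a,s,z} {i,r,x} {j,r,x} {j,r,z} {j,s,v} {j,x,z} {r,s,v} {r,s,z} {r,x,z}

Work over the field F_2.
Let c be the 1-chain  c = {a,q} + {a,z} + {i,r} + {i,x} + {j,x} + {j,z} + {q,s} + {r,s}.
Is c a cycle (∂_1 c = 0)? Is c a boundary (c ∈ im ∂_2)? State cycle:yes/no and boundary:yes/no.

cycle:yes boundary:no

n_0=9 n_1=28 n_2=14  [Z2]
∂1: piv[ai,aj,aq,ar,as,av,az,ix] rk=8  ker:iq,ir,iv,jr,js,jv,jx,jz,qs,qv,qx,rs,rv,rx,rz,sv,sx,sz,vz,xz
∂2: piv[ajs,ars,arv,arz,asv,asz,irx,jrx,jrz,jsv,jxz] rk=11  ker:rsv,rsz,rxz
∂1c = 0
c vs im∂2: residual ≠ 0 ⇒ not boundary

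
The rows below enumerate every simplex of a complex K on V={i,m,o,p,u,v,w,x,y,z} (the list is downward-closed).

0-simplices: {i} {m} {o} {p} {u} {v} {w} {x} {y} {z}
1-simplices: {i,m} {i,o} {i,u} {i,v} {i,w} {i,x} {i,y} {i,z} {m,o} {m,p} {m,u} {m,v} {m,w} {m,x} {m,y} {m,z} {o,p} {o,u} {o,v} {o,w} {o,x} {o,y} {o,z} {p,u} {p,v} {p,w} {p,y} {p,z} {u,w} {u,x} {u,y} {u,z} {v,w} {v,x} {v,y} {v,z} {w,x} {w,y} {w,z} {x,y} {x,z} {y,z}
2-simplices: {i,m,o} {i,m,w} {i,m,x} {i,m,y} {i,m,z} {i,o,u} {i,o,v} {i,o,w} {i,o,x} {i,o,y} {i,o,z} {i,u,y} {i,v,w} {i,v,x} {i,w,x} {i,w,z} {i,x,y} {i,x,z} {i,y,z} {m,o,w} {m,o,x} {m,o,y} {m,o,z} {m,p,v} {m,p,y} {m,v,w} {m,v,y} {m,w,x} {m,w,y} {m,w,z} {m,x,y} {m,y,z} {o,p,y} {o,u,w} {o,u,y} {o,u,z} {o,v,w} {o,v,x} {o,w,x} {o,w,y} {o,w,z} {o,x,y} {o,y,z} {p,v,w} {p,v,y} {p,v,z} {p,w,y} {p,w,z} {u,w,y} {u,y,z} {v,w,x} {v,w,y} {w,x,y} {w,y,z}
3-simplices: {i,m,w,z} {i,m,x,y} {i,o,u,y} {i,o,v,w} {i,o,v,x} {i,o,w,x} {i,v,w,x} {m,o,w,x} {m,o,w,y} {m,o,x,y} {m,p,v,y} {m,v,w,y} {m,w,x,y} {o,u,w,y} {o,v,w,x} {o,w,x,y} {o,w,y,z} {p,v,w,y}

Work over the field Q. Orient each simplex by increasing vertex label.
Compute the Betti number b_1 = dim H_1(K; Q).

n_0=10 n_1=42 n_2=54 n_3=18  [Q]
∂1: piv[im,io,iu,iv,iw,ix,iy,iz,mp] rk=9  ker:mo,mu,mv,mw,mx,my,mz,op,ou,ov,ow,ox,oy,oz,pu,pv,pw,py,pz,uw,ux,uy,uz,vw,vx,vy,vz,wx,wy,wz,xy,xz,yz
∂2: piv[imo,imw,imx,imy,imz,iou,iov,iow,iox,ioy,ioz,iuy,ivw,ivx,iwx,iwz,ixy,ixz,iyz,mpv,mpy,mvw,mvy,mwy,opy,ouw,ouz,pvw,pvz,pwz] rk=30  ker:mow,mox,moy,moz,mwx,mwz,mxy,myz,ouy,ovw,ovx,owx,owy,owz,oxy,oyz,pvy,pwy,uwy,uyz,vwx,vwy,wxy,wyz
∂3: piv[imwz,imxy,iouy,iovw,iovx,iowx,ivwx,mowx,mowy,moxy,mpvy,mvwy,mwxy,ouwy,owyz,pvwy] rk=16  ker:ovwx,owxy
b_1=(42−9)−30=3

b_1=3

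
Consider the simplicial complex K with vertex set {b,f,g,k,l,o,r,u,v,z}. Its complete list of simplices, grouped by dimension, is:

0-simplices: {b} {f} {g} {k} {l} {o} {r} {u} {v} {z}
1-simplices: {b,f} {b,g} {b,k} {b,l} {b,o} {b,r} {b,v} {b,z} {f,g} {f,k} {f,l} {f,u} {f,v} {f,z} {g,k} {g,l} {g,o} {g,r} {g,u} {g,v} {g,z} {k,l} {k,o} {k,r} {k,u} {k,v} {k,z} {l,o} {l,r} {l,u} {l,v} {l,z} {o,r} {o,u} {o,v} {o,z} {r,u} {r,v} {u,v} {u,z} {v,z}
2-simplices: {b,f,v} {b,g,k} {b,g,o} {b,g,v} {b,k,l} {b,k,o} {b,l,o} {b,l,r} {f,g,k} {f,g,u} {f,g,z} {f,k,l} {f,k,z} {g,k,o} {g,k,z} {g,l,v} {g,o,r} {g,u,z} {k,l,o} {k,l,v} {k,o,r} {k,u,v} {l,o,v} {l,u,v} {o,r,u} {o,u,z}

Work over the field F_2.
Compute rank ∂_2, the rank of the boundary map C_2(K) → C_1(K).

n_0=10 n_1=41 n_2=26  [Z2]
∂1: piv[bf,bg,bk,bl,bo,br,bv,bz,fu] rk=9  ker:fg,fk,fl,fv,fz,gk,gl,go,gr,gu,gv,gz,kl,ko,kr,ku,kv,kz,lo,lr,lu,lv,lz,or,ou,ov,oz,ru,rv,uv,uz,vz
∂2: piv[bfv,bgk,bgo,bgv,bkl,bko,blo,blr,fgk,fgu,fgz,fkl,fkz,glv,gor,guz,klv,kor,kuv,lov,luv,oru,ouz] rk=23  ker:gko,gkz,klo
rk∂_2=23

rank∂_2=23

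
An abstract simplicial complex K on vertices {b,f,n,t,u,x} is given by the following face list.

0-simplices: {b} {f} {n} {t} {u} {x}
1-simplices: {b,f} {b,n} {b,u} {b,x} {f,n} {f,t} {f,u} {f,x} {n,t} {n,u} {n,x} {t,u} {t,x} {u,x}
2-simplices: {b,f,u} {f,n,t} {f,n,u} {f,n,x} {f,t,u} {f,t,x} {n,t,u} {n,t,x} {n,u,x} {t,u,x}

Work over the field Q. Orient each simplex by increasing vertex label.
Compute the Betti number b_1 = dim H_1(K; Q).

n_0=6 n_1=14 n_2=10  [Q]
∂1: piv[bf,bn,bu,bx,ft] rk=5  ker:fn,fu,fx,nt,nu,nx,tu,tx,ux
∂2: piv[bfu,fnt,fnu,fnx,ftu,ftx,nux] rk=7  ker:ntu,ntx,tux
b_1=(14−5)−7=2

b_1=2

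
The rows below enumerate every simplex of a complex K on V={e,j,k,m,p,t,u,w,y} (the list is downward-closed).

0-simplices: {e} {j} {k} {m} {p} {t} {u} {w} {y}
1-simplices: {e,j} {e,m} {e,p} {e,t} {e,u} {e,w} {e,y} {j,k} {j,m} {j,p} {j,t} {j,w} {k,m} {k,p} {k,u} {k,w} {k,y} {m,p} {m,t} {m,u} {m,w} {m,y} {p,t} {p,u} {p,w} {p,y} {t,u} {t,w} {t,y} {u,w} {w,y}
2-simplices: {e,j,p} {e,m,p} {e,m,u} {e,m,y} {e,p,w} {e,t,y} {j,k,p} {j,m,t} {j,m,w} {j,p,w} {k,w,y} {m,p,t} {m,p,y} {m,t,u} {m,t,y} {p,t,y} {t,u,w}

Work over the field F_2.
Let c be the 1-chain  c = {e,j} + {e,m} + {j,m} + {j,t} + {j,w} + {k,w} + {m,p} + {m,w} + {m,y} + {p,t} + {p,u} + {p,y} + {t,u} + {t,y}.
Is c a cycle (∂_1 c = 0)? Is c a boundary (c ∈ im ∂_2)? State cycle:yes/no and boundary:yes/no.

n_0=9 n_1=31 n_2=17  [Z2]
∂1: piv[ej,em,ep,et,eu,ew,ey,jk] rk=8  ker:jm,jp,jt,jw,km,kp,ku,kw,ky,mp,mt,mu,mw,my,pt,pu,pw,py,tu,tw,ty,uw,wy
∂2: piv[ejp,emp,emu,emy,epw,ety,jkp,jmt,jmw,jpw,kwy,mpt,mpy,mtu,mty,tuw] rk=16  ker:pty
∂1c = {k} + {m} + {w} + {y}

cycle:no boundary:no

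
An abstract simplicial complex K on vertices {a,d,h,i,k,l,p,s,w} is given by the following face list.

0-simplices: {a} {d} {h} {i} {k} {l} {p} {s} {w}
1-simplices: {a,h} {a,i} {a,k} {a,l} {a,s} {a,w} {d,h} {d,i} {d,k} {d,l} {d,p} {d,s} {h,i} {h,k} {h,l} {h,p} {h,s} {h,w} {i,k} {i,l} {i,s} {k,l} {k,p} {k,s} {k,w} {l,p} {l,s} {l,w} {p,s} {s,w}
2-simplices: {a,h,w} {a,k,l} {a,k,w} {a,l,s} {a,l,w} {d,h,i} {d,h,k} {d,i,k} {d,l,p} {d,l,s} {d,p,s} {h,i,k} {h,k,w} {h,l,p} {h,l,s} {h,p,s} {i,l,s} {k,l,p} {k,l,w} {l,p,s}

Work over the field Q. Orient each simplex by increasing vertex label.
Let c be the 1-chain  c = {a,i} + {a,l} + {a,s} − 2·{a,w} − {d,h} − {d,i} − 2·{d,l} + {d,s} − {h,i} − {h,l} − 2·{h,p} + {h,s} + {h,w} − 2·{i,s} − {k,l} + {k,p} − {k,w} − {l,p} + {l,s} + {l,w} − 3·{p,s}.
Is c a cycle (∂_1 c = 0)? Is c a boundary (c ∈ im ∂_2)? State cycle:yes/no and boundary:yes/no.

cycle:no boundary:no

n_0=9 n_1=30 n_2=20  [Q]
∂1: piv[ah,ai,ak,al,as,aw,dh,dp] rk=8  ker:di,dk,dl,ds,hi,hk,hl,hp,hs,hw,ik,il,is,kl,kp,ks,kw,lp,ls,lw,ps,sw
∂2: piv[ahw,akl,akw,als,alw,dhi,dhk,dik,dlp,dls,dps,hkw,hlp,hls,ils,klp] rk=16  ker:hik,hps,klw,lps
∂1c = −{a} + 3·{d} + {h} + {i} + {k} − 4·{l} + {p} − {s} − {w}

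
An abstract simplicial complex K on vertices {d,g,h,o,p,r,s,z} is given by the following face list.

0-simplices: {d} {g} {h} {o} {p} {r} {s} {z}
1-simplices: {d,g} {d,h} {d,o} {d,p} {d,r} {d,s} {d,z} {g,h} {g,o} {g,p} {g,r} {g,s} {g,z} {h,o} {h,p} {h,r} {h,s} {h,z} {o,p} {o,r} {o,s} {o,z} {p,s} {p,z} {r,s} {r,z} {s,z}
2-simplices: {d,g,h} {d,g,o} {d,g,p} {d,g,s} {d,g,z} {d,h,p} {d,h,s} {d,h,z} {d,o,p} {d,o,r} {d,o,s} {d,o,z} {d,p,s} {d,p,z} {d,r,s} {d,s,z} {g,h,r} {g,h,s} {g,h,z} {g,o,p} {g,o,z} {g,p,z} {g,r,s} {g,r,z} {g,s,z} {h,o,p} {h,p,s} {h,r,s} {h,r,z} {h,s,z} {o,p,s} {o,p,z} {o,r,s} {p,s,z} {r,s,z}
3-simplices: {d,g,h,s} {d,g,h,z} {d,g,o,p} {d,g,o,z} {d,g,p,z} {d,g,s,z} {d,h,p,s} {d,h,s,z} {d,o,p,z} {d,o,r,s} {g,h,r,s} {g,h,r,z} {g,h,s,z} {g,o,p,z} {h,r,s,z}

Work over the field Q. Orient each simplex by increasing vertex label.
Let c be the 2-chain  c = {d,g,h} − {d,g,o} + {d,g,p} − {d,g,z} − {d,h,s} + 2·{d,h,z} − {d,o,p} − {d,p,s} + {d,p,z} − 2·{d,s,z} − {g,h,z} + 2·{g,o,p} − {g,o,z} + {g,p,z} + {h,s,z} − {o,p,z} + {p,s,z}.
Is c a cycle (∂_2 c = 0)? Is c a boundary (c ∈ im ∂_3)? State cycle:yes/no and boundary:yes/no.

n_0=8 n_1=27 n_2=35 n_3=15  [Q]
∂1: piv[dg,dh,do,dp,dr,ds,dz] rk=7  ker:gh,go,gp,gr,gs,gz,ho,hp,hr,hs,hz,op,or,os,oz,ps,pz,rs,rz,sz
∂2: piv[dgh,dgo,dgp,dgs,dgz,dhp,dhs,dhz,dop,dor,dos,doz,dps,dpz,drs,dsz,ghr,grs,grz,hop] rk=20  ker:ghs,ghz,gop,goz,gpz,gsz,hps,hrs,hrz,hsz,ops,opz,ors,psz,rsz
∂3: piv[dghs,dghz,dgop,dgoz,dgpz,dgsz,dhps,dhsz,dopz,dors,ghrs,ghrz,hrsz] rk=13  ker:ghsz,gopz
∂2c = 0
c vs im∂3: residual ≠ 0 ⇒ not boundary

cycle:yes boundary:no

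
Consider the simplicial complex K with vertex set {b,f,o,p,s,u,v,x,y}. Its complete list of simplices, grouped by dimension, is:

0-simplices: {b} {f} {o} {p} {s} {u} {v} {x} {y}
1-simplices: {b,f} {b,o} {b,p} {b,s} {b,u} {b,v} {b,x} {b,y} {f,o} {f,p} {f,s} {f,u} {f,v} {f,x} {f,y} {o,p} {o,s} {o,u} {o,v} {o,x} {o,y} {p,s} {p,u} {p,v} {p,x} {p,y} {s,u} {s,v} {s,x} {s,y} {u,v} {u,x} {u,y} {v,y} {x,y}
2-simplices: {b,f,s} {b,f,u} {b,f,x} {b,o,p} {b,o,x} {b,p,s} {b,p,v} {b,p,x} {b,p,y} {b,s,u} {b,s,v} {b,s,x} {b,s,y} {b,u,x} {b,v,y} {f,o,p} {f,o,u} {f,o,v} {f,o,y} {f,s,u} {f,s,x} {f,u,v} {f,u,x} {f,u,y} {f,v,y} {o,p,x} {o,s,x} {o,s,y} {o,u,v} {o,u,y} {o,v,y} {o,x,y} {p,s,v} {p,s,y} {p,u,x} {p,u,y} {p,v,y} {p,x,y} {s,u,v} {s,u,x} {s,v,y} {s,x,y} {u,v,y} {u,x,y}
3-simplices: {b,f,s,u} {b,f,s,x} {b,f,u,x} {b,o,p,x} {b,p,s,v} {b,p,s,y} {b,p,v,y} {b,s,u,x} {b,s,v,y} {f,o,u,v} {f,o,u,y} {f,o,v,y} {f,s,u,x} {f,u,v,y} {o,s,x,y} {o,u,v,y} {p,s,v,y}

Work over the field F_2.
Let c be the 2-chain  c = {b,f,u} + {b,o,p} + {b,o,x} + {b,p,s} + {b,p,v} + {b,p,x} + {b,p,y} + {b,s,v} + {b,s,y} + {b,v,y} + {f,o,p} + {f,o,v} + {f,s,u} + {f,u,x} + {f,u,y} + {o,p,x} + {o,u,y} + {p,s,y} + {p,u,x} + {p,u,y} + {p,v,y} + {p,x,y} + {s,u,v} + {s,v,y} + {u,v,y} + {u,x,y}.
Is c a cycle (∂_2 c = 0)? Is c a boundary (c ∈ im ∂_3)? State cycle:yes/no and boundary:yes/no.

n_0=9 n_1=35 n_2=44 n_3=17  [Z2]
∂1: piv[bf,bo,bp,bs,bu,bv,bx,by] rk=8  ker:fo,fp,fs,fu,fv,fx,fy,op,os,ou,ov,ox,oy,ps,pu,pv,px,py,su,sv,sx,sy,uv,ux,uy,vy,xy
∂2: piv[bfs,bfu,bfx,bop,box,bps,bpv,bpx,bpy,bsu,bsv,bsx,bsy,bux,bvy,fop,fou,fov,foy,fuv,fuy,fvy,osx,osy,oxy,pux,puy] rk=27  ker:fsu,fsx,fux,opx,ouv,ouy,ovy,psv,psy,pvy,pxy,suv,sux,svy,sxy,uvy,uxy
∂3: piv[bfsu,bfsx,bfux,bopx,bpsv,bpsy,bpvy,bsux,bsvy,fouv,fouy,fovy,fuvy,osxy] rk=14  ker:fsux,ouvy,psvy
∂2c = {b,f} + {b,p} + {b,s} + {b,u} + {b,v} + {b,y} + {f,p} + {f,s} + {f,v} + {f,x} + {f,y} + {o,p} + {o,u} + {o,v} + {o,y} + {p,y} + {s,v} + {s,y} + {u,x} + {u,y}

cycle:no boundary:no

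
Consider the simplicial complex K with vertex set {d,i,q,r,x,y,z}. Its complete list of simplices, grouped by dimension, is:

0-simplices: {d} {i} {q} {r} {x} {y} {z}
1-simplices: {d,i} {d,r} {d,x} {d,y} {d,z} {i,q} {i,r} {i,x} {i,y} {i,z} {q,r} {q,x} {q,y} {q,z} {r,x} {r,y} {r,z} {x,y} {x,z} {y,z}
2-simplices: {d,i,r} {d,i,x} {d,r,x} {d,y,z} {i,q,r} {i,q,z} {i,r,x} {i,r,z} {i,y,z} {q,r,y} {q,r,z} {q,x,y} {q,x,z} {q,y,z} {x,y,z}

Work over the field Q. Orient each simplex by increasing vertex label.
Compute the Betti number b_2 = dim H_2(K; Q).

b_2=3

n_0=7 n_1=20 n_2=15  [Q]
∂1: piv[di,dr,dx,dy,dz,iq] rk=6  ker:ir,ix,iy,iz,qr,qx,qy,qz,rx,ry,rz,xy,xz,yz
∂2: piv[dir,dix,drx,dyz,iqr,iqz,irz,iyz,qry,qxy,qxz,qyz] rk=12  ker:irx,qrz,xyz
b_2=(15−12)−0=3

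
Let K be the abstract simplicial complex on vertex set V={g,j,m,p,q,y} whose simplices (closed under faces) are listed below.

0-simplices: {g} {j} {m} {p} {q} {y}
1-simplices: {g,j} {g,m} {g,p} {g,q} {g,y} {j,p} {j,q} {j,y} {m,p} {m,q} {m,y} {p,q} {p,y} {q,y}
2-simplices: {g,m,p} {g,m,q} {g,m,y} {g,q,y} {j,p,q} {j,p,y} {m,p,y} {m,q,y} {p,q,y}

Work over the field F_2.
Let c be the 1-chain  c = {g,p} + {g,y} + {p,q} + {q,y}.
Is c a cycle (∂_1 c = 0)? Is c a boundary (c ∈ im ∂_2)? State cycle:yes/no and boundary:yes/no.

cycle:yes boundary:yes

n_0=6 n_1=14 n_2=9  [Z2]
∂1: piv[gj,gm,gp,gq,gy] rk=5  ker:jp,jq,jy,mp,mq,my,pq,py,qy
∂2: piv[gmp,gmq,gmy,gqy,jpq,jpy,mpy,pqy] rk=8  ker:mqy
∂1c = 0
c vs im∂2: reduces to 0 ⇒ boundary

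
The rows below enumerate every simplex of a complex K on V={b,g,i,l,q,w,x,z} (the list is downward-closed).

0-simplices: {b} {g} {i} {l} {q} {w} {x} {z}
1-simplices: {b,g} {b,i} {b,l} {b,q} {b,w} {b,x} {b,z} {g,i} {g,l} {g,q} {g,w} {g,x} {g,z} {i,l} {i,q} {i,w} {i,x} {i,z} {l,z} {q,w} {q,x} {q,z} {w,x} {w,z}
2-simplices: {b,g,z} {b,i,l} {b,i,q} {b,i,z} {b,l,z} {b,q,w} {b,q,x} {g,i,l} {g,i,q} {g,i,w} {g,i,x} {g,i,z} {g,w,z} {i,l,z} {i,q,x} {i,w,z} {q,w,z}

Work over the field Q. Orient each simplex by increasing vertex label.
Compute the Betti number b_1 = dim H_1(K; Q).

n_0=8 n_1=24 n_2=17  [Q]
∂1: piv[bg,bi,bl,bq,bw,bx,bz] rk=7  ker:gi,gl,gq,gw,gx,gz,il,iq,iw,ix,iz,lz,qw,qx,qz,wx,wz
∂2: piv[bgz,bil,biq,biz,blz,bqw,bqx,gil,giq,giw,gix,giz,gwz,iqx,qwz] rk=15  ker:ilz,iwz
b_1=(24−7)−15=2

b_1=2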